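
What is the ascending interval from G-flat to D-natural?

augmented fifth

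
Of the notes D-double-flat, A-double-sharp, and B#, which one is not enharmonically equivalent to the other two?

A##

In 12-tone equal temperament, enharmonic equivalents share a pitch class. Dbb is pitch class 0; A## is pitch class 11; B# is pitch class 0.
Dbb and B# share pitch class 0, while A## is pitch class 11.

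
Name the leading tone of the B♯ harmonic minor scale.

The B# harmonic minor scale runs B# C## D# E# F## G# A##.
Degree 7 is A##.

A##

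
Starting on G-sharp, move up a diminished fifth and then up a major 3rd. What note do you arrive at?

F#

A diminished fifth up from G# is D (letter D, 6 semitones up).
A major third up from D is F# (letter F, 4 semitones up).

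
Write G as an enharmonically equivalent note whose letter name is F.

G is pitch class 7. The letter F alone is pitch class 5.
To reach pitch class 7 from F requires an offset of +2 semitones, i.e. double sharp: F##.

F##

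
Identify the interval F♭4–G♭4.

major second

Counting letters F–G gives a second.
Fb→Gb = 2 semitones, exactly the major second.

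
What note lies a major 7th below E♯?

F#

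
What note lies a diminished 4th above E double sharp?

A fourth above E lands on the letter A.
A diminished fourth spans 4 semitones, so E## moves to pitch class 10. On the letter A that is A#.

A#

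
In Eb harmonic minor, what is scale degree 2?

The Eb harmonic minor scale runs Eb F Gb Ab Bb Cb D.
Degree 2 is F.

F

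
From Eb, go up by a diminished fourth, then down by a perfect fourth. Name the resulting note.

Ebb

A diminished fourth up from Eb is Abb (letter A, 4 semitones up).
A perfect fourth down from Abb is Ebb (letter E, 5 semitones down).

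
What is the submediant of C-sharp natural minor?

A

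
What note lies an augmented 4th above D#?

D up a perfect fourth is G, so the target letter is G.
From D#, an augmented fourth is 6 semitones up: G##.

G##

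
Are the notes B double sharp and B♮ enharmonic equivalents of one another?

No

Two spellings are enharmonically equivalent only if they share a pitch class.
Here B## → 1, B → 11; 1 ≠ 11, so they are not.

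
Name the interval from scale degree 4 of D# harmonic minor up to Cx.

Scale degree 4 of D# harmonic minor is G#.
G# up to C##: letters G→C make it a fourth; 6 semitones makes it augmented.

augmented fourth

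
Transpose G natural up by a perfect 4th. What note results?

A fourth above G lands on the letter C.
A perfect fourth spans 5 semitones, so G moves to pitch class 0. On the letter C that is C.

C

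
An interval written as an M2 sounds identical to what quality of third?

diminished

A major second spans 2 semitones.
A third spanning 2 semitones is diminished (the major third is 4).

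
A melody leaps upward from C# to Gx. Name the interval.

augmented fifth

Counting letters C–D–E–F–G gives a fifth.
C#→G## = 8 semitones, 1 wider than the perfect fifth (7), so augmented.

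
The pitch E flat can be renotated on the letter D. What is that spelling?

D#

Eb is pitch class 3. The letter D alone is pitch class 2.
To reach pitch class 3 from D requires an offset of +1 semitone, i.e. sharp: D#.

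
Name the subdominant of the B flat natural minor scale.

The Bb natural minor scale runs Bb C Db Eb F Gb Ab.
Degree 4 is Eb.

Eb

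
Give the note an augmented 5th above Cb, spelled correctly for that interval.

C up a perfect fifth is G, so the target letter is G.
From Cb, an augmented fifth is 8 semitones up: G.

G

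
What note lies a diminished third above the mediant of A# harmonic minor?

The mediant of A# harmonic minor is C#.
A diminished third (2 semitones) above C# lands on the letter E, giving Eb.

Eb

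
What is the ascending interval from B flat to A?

major seventh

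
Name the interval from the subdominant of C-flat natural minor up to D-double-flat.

minor sixth

The subdominant of Cb natural minor is Fb.
Fb up to Dbb: letters F→D make it a sixth; 8 semitones makes it minor.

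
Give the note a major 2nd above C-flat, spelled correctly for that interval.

Db

A second above C lands on the letter D.
A major second spans 2 semitones, so Cb moves to pitch class 1. On the letter D that is Db.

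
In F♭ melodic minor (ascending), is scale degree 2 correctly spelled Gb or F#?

Gb

Each scale degree takes a distinct letter name. Degree 2 of a scale on F must use the letter G.
Gb and F# are enharmonically the same pitch, but only Gb uses the letter G, so it is the correct spelling here.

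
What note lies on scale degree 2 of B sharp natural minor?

C##

Degree 2 takes the letter 1 step above B, which is C.
In natural minor, degree 2 sits 2 semitones above the tonic. B# + 2 semitones is pitch class 2, spelled on C as C##.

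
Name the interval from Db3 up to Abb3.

diminished fifth

Counting letters D–E–F–G–A gives a fifth.
Db→Abb = 6 semitones, 1 narrower than the perfect fifth (7), so diminished.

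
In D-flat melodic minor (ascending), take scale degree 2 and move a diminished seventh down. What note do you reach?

F#

Scale degree 2 of Db melodic minor (ascending) is Eb.
A diminished seventh (9 semitones) below Eb lands on the letter F, giving F#.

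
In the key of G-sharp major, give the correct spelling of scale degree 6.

E#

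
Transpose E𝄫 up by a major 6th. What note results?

Cb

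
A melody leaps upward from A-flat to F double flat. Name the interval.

diminished sixth

Counting letters A–B–C–D–E–F gives a sixth.
Ab→Fbb = 7 semitones, 2 narrower than the major sixth (9), so diminished.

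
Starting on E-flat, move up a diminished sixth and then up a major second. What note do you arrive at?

Dbb

A diminished sixth up from Eb is Cbb (letter C, 7 semitones up).
A major second up from Cbb is Dbb (letter D, 2 semitones up).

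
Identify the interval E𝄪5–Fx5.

minor second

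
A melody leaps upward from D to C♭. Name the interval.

The letter names run D→C, a span of 6 letter steps, so the interval is some kind of seventh.
D to Cb is 9 semitones. A major seventh is 11, so 9 makes it diminished.

diminished seventh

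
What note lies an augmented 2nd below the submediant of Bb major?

Fb

The submediant of Bb major is G.
An augmented second (3 semitones) below G lands on the letter F, giving Fb.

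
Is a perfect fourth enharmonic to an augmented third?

Yes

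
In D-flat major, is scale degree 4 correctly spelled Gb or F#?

Gb

Each scale degree takes a distinct letter name. Degree 4 of a scale on D must use the letter G.
Gb and F# are enharmonically the same pitch, but only Gb uses the letter G, so it is the correct spelling here.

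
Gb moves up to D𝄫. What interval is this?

diminished fifth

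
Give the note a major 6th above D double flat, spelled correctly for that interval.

D up a major sixth is B, so the target letter is B.
From Dbb, a major sixth is 9 semitones up: Bbb.

Bbb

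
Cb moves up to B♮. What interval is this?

augmented seventh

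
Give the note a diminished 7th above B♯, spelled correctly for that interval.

A

A seventh above B lands on the letter A.
A diminished seventh spans 9 semitones, so B# moves to pitch class 9. On the letter A that is A.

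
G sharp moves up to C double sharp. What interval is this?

augmented fourth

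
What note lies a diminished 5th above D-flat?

Abb

A fifth above D lands on the letter A.
A diminished fifth spans 6 semitones, so Db moves to pitch class 7. On the letter A that is Abb.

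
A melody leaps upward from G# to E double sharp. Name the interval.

augmented sixth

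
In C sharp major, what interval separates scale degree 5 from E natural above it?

minor sixth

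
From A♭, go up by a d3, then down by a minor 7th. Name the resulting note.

A diminished third up from Ab is Cbb (letter C, 2 semitones up).
A minor seventh down from Cbb is Dbb (letter D, 10 semitones down).

Dbb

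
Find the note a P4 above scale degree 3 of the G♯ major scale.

Scale degree 3 of G# major is B#.
A perfect fourth (5 semitones) above B# lands on the letter E, giving E#.

E#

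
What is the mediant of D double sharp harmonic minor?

F##

Degree 3 takes the letter 2 steps above D, which is F.
In harmonic minor, degree 3 sits 3 semitones above the tonic. D## + 3 semitones is pitch class 7, spelled on F as F##.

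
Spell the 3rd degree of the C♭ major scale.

The Cb major scale runs Cb Db Eb Fb Gb Ab Bb.
Degree 3 is Eb.

Eb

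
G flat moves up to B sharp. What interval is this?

doubly augmented third

Counting letters G–A–B gives a third.
Gb→B# = 6 semitones, 2 wider than the major third (4), so doubly augmented.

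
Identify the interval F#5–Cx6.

The letter names run F→C, a span of 4 letter steps, so the interval is some kind of fifth.
F# to C## is 8 semitones. A perfect fifth is 7, so 8 makes it augmented.

augmented fifth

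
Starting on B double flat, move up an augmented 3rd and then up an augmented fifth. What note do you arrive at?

A#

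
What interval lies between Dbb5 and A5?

Counting letters D–E–F–G–A gives a fifth.
Dbb→A = 9 semitones, 2 wider than the perfect fifth (7), so doubly augmented.

doubly augmented fifth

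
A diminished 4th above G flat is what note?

Cbb

G up a perfect fourth is C, so the target letter is C.
From Gb, a diminished fourth is 4 semitones up: Cbb.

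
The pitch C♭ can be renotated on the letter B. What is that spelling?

B

Plain B sits at the same pitch as Cb, so on the letter B the same pitch needs a natural: B.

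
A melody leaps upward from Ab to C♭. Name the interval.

minor third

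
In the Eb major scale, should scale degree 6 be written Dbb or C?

Each scale degree takes a distinct letter name. Degree 6 of a scale on E must use the letter C.
C and Dbb are enharmonically the same pitch, but only C uses the letter C, so it is the correct spelling here.

C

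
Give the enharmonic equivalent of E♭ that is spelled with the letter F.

Eb is pitch class 3. The letter F alone is pitch class 5.
To reach pitch class 3 from F requires an offset of -2 semitones, i.e. double flat: Fbb.

Fbb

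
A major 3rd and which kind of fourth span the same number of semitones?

diminished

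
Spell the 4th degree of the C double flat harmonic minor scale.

Fbb

Degree 4 takes the letter 3 steps above C, which is F.
In harmonic minor, degree 4 sits 5 semitones above the tonic. Cbb + 5 semitones is pitch class 3, spelled on F as Fbb.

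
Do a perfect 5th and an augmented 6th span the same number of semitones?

A perfect fifth spans 7 semitones; an augmented sixth spans 10.
The spans differ, so they are not enharmonic equivalents.

No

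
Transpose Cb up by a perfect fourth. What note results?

A fourth above C lands on the letter F.
A perfect fourth spans 5 semitones, so Cb moves to pitch class 4. On the letter F that is Fb.

Fb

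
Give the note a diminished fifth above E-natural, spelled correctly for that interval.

Bb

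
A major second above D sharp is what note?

D up a major second is E, so the target letter is E.
From D#, a major second is 2 semitones up: E#.

E#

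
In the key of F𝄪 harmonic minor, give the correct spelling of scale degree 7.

Degree 7 takes the letter 6 steps above F, which is E.
In harmonic minor, degree 7 sits 11 semitones above the tonic. F## + 11 semitones is pitch class 6, spelled on E as E##.

E##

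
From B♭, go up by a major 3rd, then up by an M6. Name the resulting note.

A major third up from Bb is D (letter D, 4 semitones up).
A major sixth up from D is B (letter B, 9 semitones up).

B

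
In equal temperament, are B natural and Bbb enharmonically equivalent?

B is pitch class 11; Bbb is pitch class 9.
The pitch classes differ (11 vs. 9), so they are not enharmonic equivalents.

No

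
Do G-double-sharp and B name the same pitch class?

No

G## is pitch class 9; B is pitch class 11.
The pitch classes differ (9 vs. 11), so they are not enharmonic equivalents.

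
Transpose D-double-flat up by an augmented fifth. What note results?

A fifth above D lands on the letter A.
An augmented fifth spans 8 semitones, so Dbb moves to pitch class 8. On the letter A that is Ab.

Ab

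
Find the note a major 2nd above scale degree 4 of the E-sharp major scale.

B#

Scale degree 4 of E# major is A#.
A major second (2 semitones) above A# lands on the letter B, giving B#.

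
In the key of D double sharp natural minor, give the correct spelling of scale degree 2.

E##

The D## natural minor scale runs D## E## F## G## A## B# C##.
Degree 2 is E##.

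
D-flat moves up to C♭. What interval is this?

minor seventh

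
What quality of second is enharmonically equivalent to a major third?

doubly augmented

A major third spans 4 semitones.
A second spanning 4 semitones is doubly augmented (the major second is 2).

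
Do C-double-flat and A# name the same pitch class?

Yes

Cbb is pitch class 10; A# is pitch class 10.
All spellings map to pitch class 10, so they are enharmonically equivalent.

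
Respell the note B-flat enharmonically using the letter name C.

Cbb

Plain C sits 2 semitones above Bb, so on the letter C the same pitch needs a double flat: Cbb.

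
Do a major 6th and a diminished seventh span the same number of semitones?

A major sixth spans 9 semitones; a diminished seventh spans 9.
They are enharmonically equivalent.

Yes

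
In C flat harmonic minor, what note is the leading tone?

Bb

Degree 7 takes the letter 6 steps above C, which is B.
In harmonic minor, degree 7 sits 11 semitones above the tonic. Cb + 11 semitones is pitch class 10, spelled on B as Bb.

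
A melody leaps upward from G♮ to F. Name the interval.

The letter names run G→F, a span of 6 letter steps, so the interval is some kind of seventh.
G to F is 10 semitones. A major seventh is 11, so 10 makes it minor.

minor seventh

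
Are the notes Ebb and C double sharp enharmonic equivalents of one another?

Yes

Ebb = pitch class 2 and C## = pitch class 2 — the same pitch class, so they are enharmonic equivalents.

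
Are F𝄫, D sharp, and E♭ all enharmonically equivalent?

Yes

Fbb = pitch class 3 and D# = pitch class 3 and Eb = pitch class 3 — the same pitch class, so they are enharmonic equivalents.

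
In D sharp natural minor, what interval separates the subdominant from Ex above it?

augmented sixth

The subdominant of D# natural minor is G#.
G# up to E##: letters G→E make it a sixth; 10 semitones makes it augmented.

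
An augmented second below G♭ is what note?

Fbb

A second below G lands on the letter F.
An augmented second spans 3 semitones, so Gb moves to pitch class 3. On the letter F that is Fbb.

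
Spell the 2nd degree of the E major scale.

F#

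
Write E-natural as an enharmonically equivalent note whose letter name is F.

Plain F sits 1 semitone above E, so on the letter F the same pitch needs a flat: Fb.

Fb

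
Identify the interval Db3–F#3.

augmented third

The letter names run D→F, a span of 2 letter steps, so the interval is some kind of third.
Db to F# is 5 semitones. A major third is 4, so 5 makes it augmented.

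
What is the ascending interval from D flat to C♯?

The letter names run D→C, a span of 6 letter steps, so the interval is some kind of seventh.
Db to C# is 12 semitones. A major seventh is 11, so 12 makes it augmented.

augmented seventh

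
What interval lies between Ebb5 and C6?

augmented sixth

The letter names run E→C, a span of 5 letter steps, so the interval is some kind of sixth.
Ebb to C is 10 semitones. A major sixth is 9, so 10 makes it augmented.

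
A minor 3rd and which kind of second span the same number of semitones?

A minor third spans 3 semitones.
A second spanning 3 semitones is augmented (the major second is 2).

augmented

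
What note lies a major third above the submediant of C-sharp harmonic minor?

C#

The submediant of C# harmonic minor is A.
A major third (4 semitones) above A lands on the letter C, giving C#.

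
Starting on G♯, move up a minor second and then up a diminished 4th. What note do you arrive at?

A minor second up from G# is A (letter A, 1 semitone up).
A diminished fourth up from A is Db (letter D, 4 semitones up).

Db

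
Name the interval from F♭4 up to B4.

doubly augmented fourth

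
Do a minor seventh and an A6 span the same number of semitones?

Yes

A minor seventh spans 10 semitones; an augmented sixth spans 10.
They are enharmonically equivalent.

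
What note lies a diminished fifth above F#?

C

A fifth above F lands on the letter C.
A diminished fifth spans 6 semitones, so F# moves to pitch class 0. On the letter C that is C.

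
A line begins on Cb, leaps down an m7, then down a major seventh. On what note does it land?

Ebb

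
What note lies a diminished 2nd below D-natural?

C##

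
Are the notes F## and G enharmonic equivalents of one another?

Yes

F## is pitch class 7; G is pitch class 7.
All spellings map to pitch class 7, so they are enharmonically equivalent.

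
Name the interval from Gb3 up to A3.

Counting letters G–A gives a second.
Gb→A = 3 semitones, 1 wider than the major second (2), so augmented.

augmented second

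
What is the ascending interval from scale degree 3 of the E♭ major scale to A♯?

augmented second

Scale degree 3 of Eb major is G.
G up to A#: letters G→A make it a second; 3 semitones makes it augmented.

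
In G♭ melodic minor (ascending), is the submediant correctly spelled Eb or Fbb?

Eb

Each scale degree takes a distinct letter name. Degree 6 of a scale on G must use the letter E.
Eb and Fbb are enharmonically the same pitch, but only Eb uses the letter E, so it is the correct spelling here.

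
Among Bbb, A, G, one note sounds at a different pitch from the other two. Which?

In 12-tone equal temperament, enharmonic equivalents share a pitch class. Bbb is pitch class 9; A is pitch class 9; G is pitch class 7.
Bbb and A share pitch class 9, while G is pitch class 7.

G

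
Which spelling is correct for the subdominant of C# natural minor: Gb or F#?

Each scale degree takes a distinct letter name. Degree 4 of a scale on C must use the letter F.
F# and Gb are enharmonically the same pitch, but only F# uses the letter F, so it is the correct spelling here.

F#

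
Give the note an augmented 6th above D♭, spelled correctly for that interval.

B

D up a major sixth is B, so the target letter is B.
From Db, an augmented sixth is 10 semitones up: B.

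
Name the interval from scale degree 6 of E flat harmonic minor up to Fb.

perfect fourth

Scale degree 6 of Eb harmonic minor is Cb.
Cb up to Fb: letters C→F make it a fourth; 5 semitones makes it perfect.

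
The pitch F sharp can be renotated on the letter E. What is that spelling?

F# is pitch class 6. The letter E alone is pitch class 4.
To reach pitch class 6 from E requires an offset of +2 semitones, i.e. double sharp: E##.

E##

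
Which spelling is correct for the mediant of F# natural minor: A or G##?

A

Each scale degree takes a distinct letter name. Degree 3 of a scale on F must use the letter A.
A and G## are enharmonically the same pitch, but only A uses the letter A, so it is the correct spelling here.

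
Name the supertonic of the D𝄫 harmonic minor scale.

Ebb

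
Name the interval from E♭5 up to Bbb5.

Counting letters E–F–G–A–B gives a fifth.
Eb→Bbb = 6 semitones, 1 narrower than the perfect fifth (7), so diminished.

diminished fifth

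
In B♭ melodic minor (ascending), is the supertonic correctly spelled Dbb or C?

C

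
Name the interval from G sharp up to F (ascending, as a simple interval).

The letter names run G→F, a span of 6 letter steps, so the interval is some kind of seventh.
G# to F is 9 semitones. A major seventh is 11, so 9 makes it diminished.

diminished seventh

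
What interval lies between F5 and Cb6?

Counting letters F–G–A–B–C gives a fifth.
F→Cb = 6 semitones, 1 narrower than the perfect fifth (7), so diminished.

diminished fifth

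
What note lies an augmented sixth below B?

Db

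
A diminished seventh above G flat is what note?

Fbb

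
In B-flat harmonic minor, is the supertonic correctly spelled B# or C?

C

Each scale degree takes a distinct letter name. Degree 2 of a scale on B must use the letter C.
C and B# are enharmonically the same pitch, but only C uses the letter C, so it is the correct spelling here.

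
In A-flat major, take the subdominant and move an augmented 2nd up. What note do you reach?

E

The subdominant of Ab major is Db.
An augmented second (3 semitones) above Db lands on the letter E, giving E.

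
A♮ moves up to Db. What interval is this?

The letter names run A→D, a span of 3 letter steps, so the interval is some kind of fourth.
A to Db is 4 semitones. A perfect fourth is 5, so 4 makes it diminished.

diminished fourth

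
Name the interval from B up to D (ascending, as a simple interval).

minor third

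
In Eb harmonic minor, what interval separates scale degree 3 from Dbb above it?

diminished fifth

Scale degree 3 of Eb harmonic minor is Gb.
Gb up to Dbb: letters G→D make it a fifth; 6 semitones makes it diminished.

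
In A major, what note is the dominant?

E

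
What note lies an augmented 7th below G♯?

Ab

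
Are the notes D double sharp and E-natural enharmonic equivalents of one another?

Yes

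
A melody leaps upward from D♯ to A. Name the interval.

diminished fifth

Counting letters D–E–F–G–A gives a fifth.
D#→A = 6 semitones, 1 narrower than the perfect fifth (7), so diminished.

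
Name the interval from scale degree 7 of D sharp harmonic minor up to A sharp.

Scale degree 7 of D# harmonic minor is C##.
C## up to A#: letters C→A make it a sixth; 8 semitones makes it minor.

minor sixth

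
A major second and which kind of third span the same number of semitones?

A major second spans 2 semitones.
A third spanning 2 semitones is diminished (the major third is 4).

diminished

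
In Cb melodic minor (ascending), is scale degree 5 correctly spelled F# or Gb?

Gb

Each scale degree takes a distinct letter name. Degree 5 of a scale on C must use the letter G.
Gb and F# are enharmonically the same pitch, but only Gb uses the letter G, so it is the correct spelling here.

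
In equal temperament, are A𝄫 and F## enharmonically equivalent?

Yes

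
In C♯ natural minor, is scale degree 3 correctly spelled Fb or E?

E

Each scale degree takes a distinct letter name. Degree 3 of a scale on C must use the letter E.
E and Fb are enharmonically the same pitch, but only E uses the letter E, so it is the correct spelling here.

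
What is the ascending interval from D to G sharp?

The letter names run D→G, a span of 3 letter steps, so the interval is some kind of fourth.
D to G# is 6 semitones. A perfect fourth is 5, so 6 makes it augmented.

augmented fourth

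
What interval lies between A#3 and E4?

Counting letters A–B–C–D–E gives a fifth.
A#→E = 6 semitones, 1 narrower than the perfect fifth (7), so diminished.

diminished fifth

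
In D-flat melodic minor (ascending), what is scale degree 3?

Fb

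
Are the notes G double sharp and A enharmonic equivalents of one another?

Yes

G## is pitch class 9; A is pitch class 9.
All spellings map to pitch class 9, so they are enharmonically equivalent.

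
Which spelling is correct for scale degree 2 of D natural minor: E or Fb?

Each scale degree takes a distinct letter name. Degree 2 of a scale on D must use the letter E.
E and Fb are enharmonically the same pitch, but only E uses the letter E, so it is the correct spelling here.

E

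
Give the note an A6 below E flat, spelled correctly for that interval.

Gbb

A sixth below E lands on the letter G.
An augmented sixth spans 10 semitones, so Eb moves to pitch class 5. On the letter G that is Gbb.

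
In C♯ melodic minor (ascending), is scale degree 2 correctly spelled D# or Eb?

Each scale degree takes a distinct letter name. Degree 2 of a scale on C must use the letter D.
D# and Eb are enharmonically the same pitch, but only D# uses the letter D, so it is the correct spelling here.

D#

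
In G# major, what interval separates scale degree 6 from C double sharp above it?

major sixth

Scale degree 6 of G# major is E#.
E# up to C##: letters E→C make it a sixth; 9 semitones makes it major.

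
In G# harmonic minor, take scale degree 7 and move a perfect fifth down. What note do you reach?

Scale degree 7 of G# harmonic minor is F##.
A perfect fifth (7 semitones) below F## lands on the letter B, giving B#.

B#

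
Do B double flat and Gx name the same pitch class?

Yes

Bbb is pitch class 9; G## is pitch class 9.
All spellings map to pitch class 9, so they are enharmonically equivalent.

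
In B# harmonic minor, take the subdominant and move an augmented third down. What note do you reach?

The subdominant of B# harmonic minor is E#.
An augmented third (5 semitones) below E# lands on the letter C, giving C.

C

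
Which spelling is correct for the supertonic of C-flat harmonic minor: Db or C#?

Each scale degree takes a distinct letter name. Degree 2 of a scale on C must use the letter D.
Db and C# are enharmonically the same pitch, but only Db uses the letter D, so it is the correct spelling here.

Db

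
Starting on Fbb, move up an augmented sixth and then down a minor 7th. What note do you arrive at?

An augmented sixth up from Fbb is Db (letter D, 10 semitones up).
A minor seventh down from Db is Eb (letter E, 10 semitones down).

Eb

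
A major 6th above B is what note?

G#

B up a major sixth is G#, so the target letter is G.
From B, a major sixth is 9 semitones up: G#.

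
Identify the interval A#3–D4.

Counting letters A–B–C–D gives a fourth.
A#→D = 4 semitones, 1 narrower than the perfect fourth (5), so diminished.

diminished fourth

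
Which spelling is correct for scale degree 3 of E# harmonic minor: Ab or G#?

Each scale degree takes a distinct letter name. Degree 3 of a scale on E must use the letter G.
G# and Ab are enharmonically the same pitch, but only G# uses the letter G, so it is the correct spelling here.

G#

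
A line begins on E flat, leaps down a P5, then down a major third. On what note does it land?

A perfect fifth down from Eb is Ab (letter A, 7 semitones down).
A major third down from Ab is Fb (letter F, 4 semitones down).

Fb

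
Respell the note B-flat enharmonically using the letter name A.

A#

Bb is pitch class 10. The letter A alone is pitch class 9.
To reach pitch class 10 from A requires an offset of +1 semitone, i.e. sharp: A#.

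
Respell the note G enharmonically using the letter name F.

F##

Plain F sits 2 semitones below G, so on the letter F the same pitch needs a double sharp: F##.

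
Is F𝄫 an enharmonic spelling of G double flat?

No

Fbb is pitch class 3; Gbb is pitch class 5.
The pitch classes differ (3 vs. 5), so they are not enharmonic equivalents.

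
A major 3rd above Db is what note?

A third above D lands on the letter F.
A major third spans 4 semitones, so Db moves to pitch class 5. On the letter F that is F.

F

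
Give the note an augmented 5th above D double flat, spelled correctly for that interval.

Ab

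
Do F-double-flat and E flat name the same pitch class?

Yes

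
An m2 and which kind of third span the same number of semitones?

A minor second spans 1 semitone.
A third spanning 1 semitone is doubly diminished (the major third is 4).

doubly diminished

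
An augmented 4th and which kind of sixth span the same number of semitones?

An augmented fourth spans 6 semitones.
A sixth spanning 6 semitones is doubly diminished (the major sixth is 9).

doubly diminished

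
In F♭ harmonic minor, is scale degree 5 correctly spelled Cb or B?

Cb

Each scale degree takes a distinct letter name. Degree 5 of a scale on F must use the letter C.
Cb and B are enharmonically the same pitch, but only Cb uses the letter C, so it is the correct spelling here.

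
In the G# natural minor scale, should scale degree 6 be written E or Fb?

E

Each scale degree takes a distinct letter name. Degree 6 of a scale on G must use the letter E.
E and Fb are enharmonically the same pitch, but only E uses the letter E, so it is the correct spelling here.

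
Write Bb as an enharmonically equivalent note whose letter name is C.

Plain C sits 2 semitones above Bb, so on the letter C the same pitch needs a double flat: Cbb.

Cbb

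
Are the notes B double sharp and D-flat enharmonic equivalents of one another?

Yes

B## is pitch class 1; Db is pitch class 1.
All spellings map to pitch class 1, so they are enharmonically equivalent.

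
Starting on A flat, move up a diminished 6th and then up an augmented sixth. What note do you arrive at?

Db

A diminished sixth up from Ab is Fbb (letter F, 7 semitones up).
An augmented sixth up from Fbb is Db (letter D, 10 semitones up).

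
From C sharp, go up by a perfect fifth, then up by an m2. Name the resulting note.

A perfect fifth up from C# is G# (letter G, 7 semitones up).
A minor second up from G# is A (letter A, 1 semitone up).

A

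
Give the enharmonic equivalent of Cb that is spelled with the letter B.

B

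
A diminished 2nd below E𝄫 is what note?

A second below E lands on the letter D.
A diminished second spans 0 semitones, so Ebb moves to pitch class 2. On the letter D that is D.

D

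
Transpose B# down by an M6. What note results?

A sixth below B lands on the letter D.
A major sixth spans 9 semitones, so B# moves to pitch class 3. On the letter D that is D#.

D#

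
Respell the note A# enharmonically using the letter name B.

Plain B sits 1 semitone above A#, so on the letter B the same pitch needs a flat: Bb.

Bb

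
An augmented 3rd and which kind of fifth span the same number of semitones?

An augmented third spans 5 semitones.
A fifth spanning 5 semitones is doubly diminished (the perfect fifth is 7).

doubly diminished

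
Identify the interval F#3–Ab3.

diminished third

Counting letters F–G–A gives a third.
F#→Ab = 2 semitones, 2 narrower than the major third (4), so diminished.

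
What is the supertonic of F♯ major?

G#

Degree 2 takes the letter 1 step above F, which is G.
In major, degree 2 sits 2 semitones above the tonic. F# + 2 semitones is pitch class 8, spelled on G as G#.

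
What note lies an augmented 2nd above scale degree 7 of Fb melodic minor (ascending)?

F#

Scale degree 7 of Fb melodic minor (ascending) is Eb.
An augmented second (3 semitones) above Eb lands on the letter F, giving F#.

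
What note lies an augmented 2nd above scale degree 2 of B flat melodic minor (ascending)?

Scale degree 2 of Bb melodic minor (ascending) is C.
An augmented second (3 semitones) above C lands on the letter D, giving D#.

D#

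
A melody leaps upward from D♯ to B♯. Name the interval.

Counting letters D–E–F–G–A–B gives a sixth.
D#→B# = 9 semitones, exactly the major sixth.

major sixth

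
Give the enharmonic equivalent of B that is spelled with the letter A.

A##

Plain A sits 2 semitones below B, so on the letter A the same pitch needs a double sharp: A##.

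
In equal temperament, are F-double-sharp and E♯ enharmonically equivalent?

No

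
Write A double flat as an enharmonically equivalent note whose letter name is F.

Abb is pitch class 7. The letter F alone is pitch class 5.
To reach pitch class 7 from F requires an offset of +2 semitones, i.e. double sharp: F##.

F##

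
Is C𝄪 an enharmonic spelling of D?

Yes

C## = pitch class 2 and D = pitch class 2 — the same pitch class, so they are enharmonic equivalents.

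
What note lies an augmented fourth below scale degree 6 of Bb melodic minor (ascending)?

Scale degree 6 of Bb melodic minor (ascending) is G.
An augmented fourth (6 semitones) below G lands on the letter D, giving Db.

Db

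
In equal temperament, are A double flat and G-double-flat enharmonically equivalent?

Two spellings are enharmonically equivalent only if they share a pitch class.
Here Abb → 7, Gbb → 5; 5 ≠ 7, so they are not.

No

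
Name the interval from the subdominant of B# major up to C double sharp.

major sixth

The subdominant of B# major is E#.
E# up to C##: letters E→C make it a sixth; 9 semitones makes it major.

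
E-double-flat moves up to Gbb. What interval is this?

minor third

Counting letters E–F–G gives a third.
Ebb→Gbb = 3 semitones, 1 narrower than the major third (4), so minor.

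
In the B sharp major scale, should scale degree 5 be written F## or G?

F##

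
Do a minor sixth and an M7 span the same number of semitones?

No

A minor sixth spans 8 semitones; a major seventh spans 11.
The spans differ, so they are not enharmonic equivalents.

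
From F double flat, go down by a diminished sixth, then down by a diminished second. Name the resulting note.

G#

A diminished sixth down from Fbb is Ab (letter A, 7 semitones down).
A diminished second down from Ab is G# (letter G, 0 semitones down).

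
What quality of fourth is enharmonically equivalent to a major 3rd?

diminished

A major third spans 4 semitones.
A fourth spanning 4 semitones is diminished (the perfect fourth is 5).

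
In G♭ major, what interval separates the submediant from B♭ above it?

perfect fifth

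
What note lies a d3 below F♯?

F down a major third is Db, so the target letter is D.
From F#, a diminished third is 2 semitones down: D##.

D##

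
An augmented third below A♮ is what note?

A third below A lands on the letter F.
An augmented third spans 5 semitones, so A moves to pitch class 4. On the letter F that is Fb.

Fb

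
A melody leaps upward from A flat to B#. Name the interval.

doubly augmented second

The letter names run A→B, a span of 1 letter step, so the interval is some kind of second.
Ab to B# is 4 semitones. A major second is 2, so 4 makes it doubly augmented.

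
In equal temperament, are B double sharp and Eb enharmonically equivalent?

No

Two spellings are enharmonically equivalent only if they share a pitch class.
Here B## → 1, Eb → 3; 1 ≠ 3, so they are not.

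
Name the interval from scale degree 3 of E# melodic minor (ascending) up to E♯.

major sixth

Scale degree 3 of E# melodic minor (ascending) is G#.
G# up to E#: letters G→E make it a sixth; 9 semitones makes it major.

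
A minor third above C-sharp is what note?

C up a major third is E, so the target letter is E.
From C#, a minor third is 3 semitones up: E.

E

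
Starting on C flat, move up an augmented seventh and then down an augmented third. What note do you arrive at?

Gb

An augmented seventh up from Cb is B (letter B, 12 semitones up).
An augmented third down from B is Gb (letter G, 5 semitones down).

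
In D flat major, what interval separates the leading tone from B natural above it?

The leading tone of Db major is C.
C up to B: letters C→B make it a seventh; 11 semitones makes it major.

major seventh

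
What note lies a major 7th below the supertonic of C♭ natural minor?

The supertonic of Cb natural minor is Db.
A major seventh (11 semitones) below Db lands on the letter E, giving Ebb.

Ebb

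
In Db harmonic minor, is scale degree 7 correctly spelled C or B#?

C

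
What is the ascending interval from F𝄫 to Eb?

The letter names run F→E, a span of 6 letter steps, so the interval is some kind of seventh.
Fbb to Eb is 12 semitones. A major seventh is 11, so 12 makes it augmented.

augmented seventh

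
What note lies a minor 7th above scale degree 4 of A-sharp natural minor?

C#

Scale degree 4 of A# natural minor is D#.
A minor seventh (10 semitones) above D# lands on the letter C, giving C#.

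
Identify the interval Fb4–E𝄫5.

Counting letters F–G–A–B–C–D–E gives a seventh.
Fb→Ebb = 10 semitones, 1 narrower than the major seventh (11), so minor.

minor seventh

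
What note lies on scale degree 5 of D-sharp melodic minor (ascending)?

A#

Degree 5 takes the letter 4 steps above D, which is A.
In melodic minor (ascending), degree 5 sits 7 semitones above the tonic. D# + 7 semitones is pitch class 10, spelled on A as A#.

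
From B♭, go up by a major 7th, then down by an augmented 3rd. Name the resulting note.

Fb

A major seventh up from Bb is A (letter A, 11 semitones up).
An augmented third down from A is Fb (letter F, 5 semitones down).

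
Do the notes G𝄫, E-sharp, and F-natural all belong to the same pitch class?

Yes

Gbb = pitch class 5 and E# = pitch class 5 and F = pitch class 5 — the same pitch class, so they are enharmonic equivalents.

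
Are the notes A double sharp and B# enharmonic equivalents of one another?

No

Two spellings are enharmonically equivalent only if they share a pitch class.
Here A## → 11, B# → 0; 0 ≠ 11, so they are not.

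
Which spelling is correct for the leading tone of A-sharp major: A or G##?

Each scale degree takes a distinct letter name. Degree 7 of a scale on A must use the letter G.
G## and A are enharmonically the same pitch, but only G## uses the letter G, so it is the correct spelling here.

G##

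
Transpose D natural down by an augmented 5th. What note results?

A fifth below D lands on the letter G.
An augmented fifth spans 8 semitones, so D moves to pitch class 6. On the letter G that is Gb.

Gb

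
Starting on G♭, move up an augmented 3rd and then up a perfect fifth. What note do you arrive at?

An augmented third up from Gb is B (letter B, 5 semitones up).
A perfect fifth up from B is F# (letter F, 7 semitones up).

F#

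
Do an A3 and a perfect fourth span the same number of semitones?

Yes

An augmented third spans 5 semitones; a perfect fourth spans 5.
They are enharmonically equivalent.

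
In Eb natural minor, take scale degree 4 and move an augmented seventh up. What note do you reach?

G#

Scale degree 4 of Eb natural minor is Ab.
An augmented seventh (12 semitones) above Ab lands on the letter G, giving G#.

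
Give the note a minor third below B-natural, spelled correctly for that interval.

B down a major third is G, so the target letter is G.
From B, a minor third is 3 semitones down: G#.

G#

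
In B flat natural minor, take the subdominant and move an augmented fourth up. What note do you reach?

The subdominant of Bb natural minor is Eb.
An augmented fourth (6 semitones) above Eb lands on the letter A, giving A.

A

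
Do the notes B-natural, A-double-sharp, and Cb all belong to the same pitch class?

Yes

B is pitch class 11; A## is pitch class 11; Cb is pitch class 11.
All spellings map to pitch class 11, so they are enharmonically equivalent.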